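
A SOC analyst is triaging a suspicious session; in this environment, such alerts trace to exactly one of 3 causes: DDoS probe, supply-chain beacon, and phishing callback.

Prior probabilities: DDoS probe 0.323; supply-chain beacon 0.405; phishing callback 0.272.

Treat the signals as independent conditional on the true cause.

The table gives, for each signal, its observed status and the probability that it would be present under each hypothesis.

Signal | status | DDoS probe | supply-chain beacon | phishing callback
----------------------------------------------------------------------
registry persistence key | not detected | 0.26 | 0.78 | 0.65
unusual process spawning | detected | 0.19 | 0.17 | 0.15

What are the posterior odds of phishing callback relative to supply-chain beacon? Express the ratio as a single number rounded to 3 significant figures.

The normalizing constant cancels in an odds ratio, so compute prior × likelihood for the two hypotheses only (using 1 − P(present | H) for each absent signal):
  phishing callback: 0.272 × (1 − 0.65) × 0.15 = 0.01428
  supply-chain beacon: 0.405 × (1 − 0.78) × 0.17 = 0.015147
Odds(phishing callback : supply-chain beacon) = 0.01428 / 0.015147 ≈ 0.943.

0.943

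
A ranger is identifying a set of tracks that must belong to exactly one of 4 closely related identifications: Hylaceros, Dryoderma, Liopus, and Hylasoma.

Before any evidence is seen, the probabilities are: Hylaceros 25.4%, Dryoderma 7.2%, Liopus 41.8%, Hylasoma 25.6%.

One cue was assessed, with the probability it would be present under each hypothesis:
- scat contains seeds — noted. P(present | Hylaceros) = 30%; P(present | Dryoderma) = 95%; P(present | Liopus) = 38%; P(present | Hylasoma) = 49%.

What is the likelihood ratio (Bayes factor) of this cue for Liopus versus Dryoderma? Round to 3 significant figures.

The Bayes factor is the ratio of the two likelihoods.
  Liopus: 0.38
  Dryoderma: 0.95
Bayes factor = 0.38 / 0.95 ≈ 0.400

0.400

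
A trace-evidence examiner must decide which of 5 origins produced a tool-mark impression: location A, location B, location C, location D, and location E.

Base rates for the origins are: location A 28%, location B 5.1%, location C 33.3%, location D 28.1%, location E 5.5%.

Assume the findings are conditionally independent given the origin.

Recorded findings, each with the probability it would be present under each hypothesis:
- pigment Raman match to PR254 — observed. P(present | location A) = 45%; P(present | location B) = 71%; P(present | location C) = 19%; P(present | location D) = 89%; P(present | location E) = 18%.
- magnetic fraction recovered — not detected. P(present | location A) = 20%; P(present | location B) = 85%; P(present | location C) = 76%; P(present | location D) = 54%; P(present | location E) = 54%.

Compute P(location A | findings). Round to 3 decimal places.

By Bayes' rule with conditional independence, the unnormalized weight for each hypothesis is prior × ∏ likelihoods (using 1 − P(present | H) for each absent finding):
  location A: 0.280 × 0.45 × (1 − 0.20) = 0.1008
  location B: 0.051 × 0.71 × (1 − 0.85) = 0.0054315
  location C: 0.333 × 0.19 × (1 − 0.76) = 0.015185
  location D: 0.281 × 0.89 × (1 − 0.54) = 0.11504
  location E: 0.055 × 0.18 × (1 − 0.54) = 0.004554
The unnormalized weights sum to 0.24101.
P(location A | evidence) = 0.1008 / 0.24101 ≈ 0.418.

0.418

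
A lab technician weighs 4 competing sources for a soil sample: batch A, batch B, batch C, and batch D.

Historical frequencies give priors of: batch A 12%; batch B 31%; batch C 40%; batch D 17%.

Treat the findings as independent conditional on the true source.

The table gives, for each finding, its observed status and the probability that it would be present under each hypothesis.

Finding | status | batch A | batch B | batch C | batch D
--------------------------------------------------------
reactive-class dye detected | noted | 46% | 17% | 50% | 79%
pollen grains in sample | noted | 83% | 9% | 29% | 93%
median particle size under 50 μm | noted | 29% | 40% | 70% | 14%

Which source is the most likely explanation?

By Bayes' rule with conditional independence, the unnormalized weight for each hypothesis is prior × ∏ likelihoods:
  batch A: 0.12 × 0.46 × 0.83 × 0.29 = 0.013287
  batch B: 0.31 × 0.17 × 0.09 × 0.40 = 0.0018972
  batch C: 0.40 × 0.50 × 0.29 × 0.70 = 0.0406
  batch D: 0.17 × 0.79 × 0.93 × 0.14 = 0.017486
Normalizing constant Z = 0.013287 + 0.0018972 + 0.0406 + 0.017486 = 0.07327.
P(batch A | evidence) ≈ 0.013287 / 0.07327 ≈ 0.181
P(batch B | evidence) ≈ 0.0018972 / 0.07327 ≈ 0.026
P(batch C | evidence) ≈ 0.0406 / 0.07327 ≈ 0.554
P(batch D | evidence) ≈ 0.017486 / 0.07327 ≈ 0.239
The largest is 0.554, so batch C is most probable.

batch C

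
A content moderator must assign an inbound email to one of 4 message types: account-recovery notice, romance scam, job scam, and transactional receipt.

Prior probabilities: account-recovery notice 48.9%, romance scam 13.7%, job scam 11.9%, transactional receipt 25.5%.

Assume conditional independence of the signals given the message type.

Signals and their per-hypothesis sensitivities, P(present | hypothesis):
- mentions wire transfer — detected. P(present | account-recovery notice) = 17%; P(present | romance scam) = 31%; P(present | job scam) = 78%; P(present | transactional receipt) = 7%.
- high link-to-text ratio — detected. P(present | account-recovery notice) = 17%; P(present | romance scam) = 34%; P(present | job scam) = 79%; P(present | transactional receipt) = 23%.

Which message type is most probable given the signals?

By Bayes' rule with conditional independence, the unnormalized weight for each hypothesis is prior × ∏ likelihoods:
  account-recovery notice: 0.489 × 0.17 × 0.17 = 0.014132
  romance scam: 0.137 × 0.31 × 0.34 = 0.01444
  job scam: 0.119 × 0.78 × 0.79 = 0.073328
  transactional receipt: 0.255 × 0.07 × 0.23 = 0.0041055
The unnormalized weights sum to 0.10601.
P(account-recovery notice | evidence) ≈ 0.014132 / 0.10601 ≈ 0.133
P(romance scam | evidence) ≈ 0.01444 / 0.10601 ≈ 0.136
P(job scam | evidence) ≈ 0.073328 / 0.10601 ≈ 0.692
P(transactional receipt | evidence) ≈ 0.0041055 / 0.10601 ≈ 0.039
The largest is 0.692, so job scam is most probable.

job scam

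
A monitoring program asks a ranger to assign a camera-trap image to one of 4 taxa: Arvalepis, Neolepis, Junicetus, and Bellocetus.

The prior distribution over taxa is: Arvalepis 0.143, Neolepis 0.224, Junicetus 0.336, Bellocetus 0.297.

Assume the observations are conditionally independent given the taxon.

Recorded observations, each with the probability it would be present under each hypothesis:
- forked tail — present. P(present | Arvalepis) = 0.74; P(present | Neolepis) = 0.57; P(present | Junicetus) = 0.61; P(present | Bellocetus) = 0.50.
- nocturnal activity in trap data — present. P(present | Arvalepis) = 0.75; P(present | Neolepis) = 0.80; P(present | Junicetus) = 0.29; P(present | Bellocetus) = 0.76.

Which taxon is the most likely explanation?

Bellocetus

For each hypothesis, the unnormalized posterior weight is prior × product of the observation likelihoods:
  Arvalepis: 0.143 × 0.74 × 0.75 = 0.079365
  Neolepis: 0.224 × 0.57 × 0.80 = 0.10214
  Junicetus: 0.336 × 0.61 × 0.29 = 0.059438
  Bellocetus: 0.297 × 0.50 × 0.76 = 0.11286
Normalizing constant Z = 0.079365 + 0.10214 + 0.059438 + 0.11286 = 0.35381.
P(Arvalepis | evidence) ≈ 0.079365 / 0.35381 ≈ 0.224
P(Neolepis | evidence) ≈ 0.10214 / 0.35381 ≈ 0.289
P(Junicetus | evidence) ≈ 0.059438 / 0.35381 ≈ 0.168
P(Bellocetus | evidence) ≈ 0.11286 / 0.35381 ≈ 0.319
The largest is 0.319, so Bellocetus is most probable.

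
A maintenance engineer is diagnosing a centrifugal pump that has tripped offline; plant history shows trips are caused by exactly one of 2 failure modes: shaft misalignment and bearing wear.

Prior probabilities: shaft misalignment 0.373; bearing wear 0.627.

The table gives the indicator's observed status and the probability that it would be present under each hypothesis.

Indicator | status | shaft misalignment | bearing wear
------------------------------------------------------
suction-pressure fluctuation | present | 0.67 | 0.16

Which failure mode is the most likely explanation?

shaft misalignment

By Bayes' rule, the unnormalized weight for each hypothesis is prior × likelihood:
  shaft misalignment: 0.373 × 0.67 = 0.24991
  bearing wear: 0.627 × 0.16 = 0.10032
The unnormalized weights sum to 0.35023.
P(shaft misalignment | evidence) ≈ 0.24991 / 0.35023 ≈ 0.714
P(bearing wear | evidence) ≈ 0.10032 / 0.35023 ≈ 0.286
The largest is 0.714, so shaft misalignment is most probable.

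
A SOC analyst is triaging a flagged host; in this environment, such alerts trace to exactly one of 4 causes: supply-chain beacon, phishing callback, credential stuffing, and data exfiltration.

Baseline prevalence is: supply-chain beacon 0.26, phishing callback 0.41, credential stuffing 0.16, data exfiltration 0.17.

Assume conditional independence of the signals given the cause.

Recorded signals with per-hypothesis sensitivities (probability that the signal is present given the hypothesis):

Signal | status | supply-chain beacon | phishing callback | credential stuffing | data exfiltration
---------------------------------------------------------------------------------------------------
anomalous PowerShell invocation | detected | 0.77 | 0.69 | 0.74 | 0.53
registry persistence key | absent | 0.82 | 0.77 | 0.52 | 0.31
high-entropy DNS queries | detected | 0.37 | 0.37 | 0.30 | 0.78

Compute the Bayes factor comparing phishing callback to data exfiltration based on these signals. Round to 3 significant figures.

Take the product of per-signal likelihoods under each hypothesis (using 1 − P(present | H) for each absent signal), then divide.
  phishing callback: 0.69 × (1 − 0.77) × 0.37 = 0.058719
  data exfiltration: 0.53 × (1 − 0.31) × 0.78 = 0.28525
Bayes factor = 0.058719 / 0.28525 ≈ 0.206

0.206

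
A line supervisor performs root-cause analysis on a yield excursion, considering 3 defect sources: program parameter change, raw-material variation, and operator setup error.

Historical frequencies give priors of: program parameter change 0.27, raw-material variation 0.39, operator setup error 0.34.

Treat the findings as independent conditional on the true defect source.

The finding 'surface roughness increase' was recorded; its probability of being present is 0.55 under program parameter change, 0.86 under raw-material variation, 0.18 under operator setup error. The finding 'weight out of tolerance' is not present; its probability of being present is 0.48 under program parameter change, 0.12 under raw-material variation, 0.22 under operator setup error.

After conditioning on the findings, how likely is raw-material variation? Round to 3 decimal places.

By Bayes' rule with conditional independence, the unnormalized weight for each hypothesis is prior × ∏ likelihoods (using 1 − P(present | H) for each absent finding):
  program parameter change: 0.27 × 0.55 × (1 − 0.48) = 0.07722
  raw-material variation: 0.39 × 0.86 × (1 − 0.12) = 0.29515
  operator setup error: 0.34 × 0.18 × (1 − 0.22) = 0.047736
Normalizing constant Z = 0.07722 + 0.29515 + 0.047736 = 0.42011.
P(raw-material variation | evidence) = 0.29515 / 0.42011 ≈ 0.703.

0.703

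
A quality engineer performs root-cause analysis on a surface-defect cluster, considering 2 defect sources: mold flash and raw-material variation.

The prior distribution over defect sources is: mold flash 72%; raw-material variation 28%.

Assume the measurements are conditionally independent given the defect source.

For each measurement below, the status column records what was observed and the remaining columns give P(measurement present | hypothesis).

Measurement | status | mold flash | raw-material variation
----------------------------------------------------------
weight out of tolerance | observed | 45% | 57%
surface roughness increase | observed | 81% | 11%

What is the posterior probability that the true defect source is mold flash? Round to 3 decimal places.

0.937

By Bayes' rule with conditional independence, the unnormalized weight for each hypothesis is prior × ∏ likelihoods:
  mold flash: 0.72 × 0.45 × 0.81 = 0.26244
  raw-material variation: 0.28 × 0.57 × 0.11 = 0.017556
The unnormalized weights sum to 0.28.
P(mold flash | evidence) = 0.26244 / 0.28 ≈ 0.937.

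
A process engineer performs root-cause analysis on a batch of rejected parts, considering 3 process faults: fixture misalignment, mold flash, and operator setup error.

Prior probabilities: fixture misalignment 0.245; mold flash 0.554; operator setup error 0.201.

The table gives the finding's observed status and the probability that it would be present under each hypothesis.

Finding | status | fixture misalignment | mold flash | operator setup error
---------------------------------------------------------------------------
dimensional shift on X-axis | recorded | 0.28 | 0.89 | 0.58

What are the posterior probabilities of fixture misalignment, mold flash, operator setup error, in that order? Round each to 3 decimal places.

For each hypothesis, the unnormalized posterior weight is prior × likelihood:
  fixture misalignment: 0.245 × 0.28 = 0.0686
  mold flash: 0.554 × 0.89 = 0.49306
  operator setup error: 0.201 × 0.58 = 0.11658
Normalizing constant Z = 0.0686 + 0.49306 + 0.11658 = 0.67824.
P(fixture misalignment | evidence) = 0.0686 / 0.67824 ≈ 0.101
P(mold flash | evidence) = 0.49306 / 0.67824 ≈ 0.727
P(operator setup error | evidence) = 0.11658 / 0.67824 ≈ 0.172

0.101, 0.727, 0.172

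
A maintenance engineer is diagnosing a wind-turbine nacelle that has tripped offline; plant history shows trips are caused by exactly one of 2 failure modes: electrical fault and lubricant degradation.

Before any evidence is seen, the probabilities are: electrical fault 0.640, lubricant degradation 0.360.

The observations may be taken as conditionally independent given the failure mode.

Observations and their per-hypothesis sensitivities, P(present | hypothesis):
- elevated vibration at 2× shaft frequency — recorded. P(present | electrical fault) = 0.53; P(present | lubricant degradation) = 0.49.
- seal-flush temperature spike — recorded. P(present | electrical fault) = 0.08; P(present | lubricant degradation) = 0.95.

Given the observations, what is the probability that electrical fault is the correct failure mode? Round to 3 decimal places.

By Bayes' rule with conditional independence, the unnormalized weight for each hypothesis is prior × ∏ likelihoods:
  electrical fault: 0.640 × 0.53 × 0.08 = 0.027136
  lubricant degradation: 0.360 × 0.49 × 0.95 = 0.16758
Marginal likelihood of the evidence = 0.19472.
P(electrical fault | evidence) = 0.027136 / 0.19472 ≈ 0.139.

0.139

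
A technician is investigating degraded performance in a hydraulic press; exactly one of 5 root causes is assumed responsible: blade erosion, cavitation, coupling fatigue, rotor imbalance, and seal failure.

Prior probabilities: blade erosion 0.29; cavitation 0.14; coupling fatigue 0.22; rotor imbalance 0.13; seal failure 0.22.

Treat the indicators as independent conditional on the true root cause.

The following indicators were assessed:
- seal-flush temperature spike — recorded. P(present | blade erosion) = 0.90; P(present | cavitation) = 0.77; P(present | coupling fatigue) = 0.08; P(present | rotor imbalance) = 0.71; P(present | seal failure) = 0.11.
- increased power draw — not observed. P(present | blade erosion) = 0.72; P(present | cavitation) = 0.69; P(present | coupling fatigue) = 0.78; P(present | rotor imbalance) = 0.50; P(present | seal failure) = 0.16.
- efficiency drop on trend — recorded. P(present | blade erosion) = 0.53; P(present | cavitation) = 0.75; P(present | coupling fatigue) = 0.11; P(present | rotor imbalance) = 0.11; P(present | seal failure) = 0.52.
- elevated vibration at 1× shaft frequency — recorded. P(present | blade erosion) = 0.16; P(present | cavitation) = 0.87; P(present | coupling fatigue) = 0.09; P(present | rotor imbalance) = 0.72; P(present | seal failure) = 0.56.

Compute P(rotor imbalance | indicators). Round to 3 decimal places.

0.097

Multiply each prior by the joint likelihood of the indicator pattern (using 1 − P(present | H) for each absent indicator):
  blade erosion: 0.29 × 0.90 × (1 − 0.72) × 0.53 × 0.16 = 0.0061972
  cavitation: 0.14 × 0.77 × (1 − 0.69) × 0.75 × 0.87 = 0.021805
  coupling fatigue: 0.22 × 0.08 × (1 − 0.78) × 0.11 × 0.09 = 3.8333e-05
  rotor imbalance: 0.13 × 0.71 × (1 − 0.50) × 0.11 × 0.72 = 0.0036551
  seal failure: 0.22 × 0.11 × (1 − 0.16) × 0.52 × 0.56 = 0.0059195
Normalizing constant Z = 0.0061972 + 0.021805 + 3.8333e-05 + 0.0036551 + 0.0059195 = 0.037615.
P(rotor imbalance | evidence) = 0.0036551 / 0.037615 ≈ 0.097.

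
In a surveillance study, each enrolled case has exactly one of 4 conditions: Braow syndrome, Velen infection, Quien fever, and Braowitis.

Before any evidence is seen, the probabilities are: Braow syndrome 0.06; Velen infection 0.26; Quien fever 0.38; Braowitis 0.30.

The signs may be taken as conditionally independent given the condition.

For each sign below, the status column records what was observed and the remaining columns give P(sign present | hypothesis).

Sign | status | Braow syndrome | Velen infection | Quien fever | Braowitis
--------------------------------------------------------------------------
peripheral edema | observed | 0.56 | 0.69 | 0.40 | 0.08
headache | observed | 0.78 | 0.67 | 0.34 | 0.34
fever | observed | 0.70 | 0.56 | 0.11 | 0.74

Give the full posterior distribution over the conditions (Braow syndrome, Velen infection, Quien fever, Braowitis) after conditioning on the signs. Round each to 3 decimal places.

0.188, 0.691, 0.058, 0.062

For each hypothesis, the unnormalized posterior weight is prior × product of the sign likelihoods:
  Braow syndrome: 0.06 × 0.56 × 0.78 × 0.70 = 0.018346
  Velen infection: 0.26 × 0.69 × 0.67 × 0.56 = 0.067311
  Quien fever: 0.38 × 0.40 × 0.34 × 0.11 = 0.0056848
  Braowitis: 0.30 × 0.08 × 0.34 × 0.74 = 0.0060384
Normalizing constant Z = 0.018346 + 0.067311 + 0.0056848 + 0.0060384 = 0.09738.
P(Braow syndrome | evidence) = 0.018346 / 0.09738 ≈ 0.188
P(Velen infection | evidence) = 0.067311 / 0.09738 ≈ 0.691
P(Quien fever | evidence) = 0.0056848 / 0.09738 ≈ 0.058
P(Braowitis | evidence) = 0.0060384 / 0.09738 ≈ 0.062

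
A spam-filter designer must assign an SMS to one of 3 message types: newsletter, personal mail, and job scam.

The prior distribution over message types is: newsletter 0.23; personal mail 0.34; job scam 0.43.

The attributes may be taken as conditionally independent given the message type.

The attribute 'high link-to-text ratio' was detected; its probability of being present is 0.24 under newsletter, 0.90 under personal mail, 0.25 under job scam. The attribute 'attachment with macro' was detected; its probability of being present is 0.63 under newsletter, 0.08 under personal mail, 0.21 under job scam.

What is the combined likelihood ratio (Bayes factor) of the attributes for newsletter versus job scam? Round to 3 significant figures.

2.88

Take the product of per-attribute likelihoods under each hypothesis, then divide.
  newsletter: 0.24 × 0.63 = 0.1512
  job scam: 0.25 × 0.21 = 0.0525
Bayes factor = 0.1512 / 0.0525 ≈ 2.88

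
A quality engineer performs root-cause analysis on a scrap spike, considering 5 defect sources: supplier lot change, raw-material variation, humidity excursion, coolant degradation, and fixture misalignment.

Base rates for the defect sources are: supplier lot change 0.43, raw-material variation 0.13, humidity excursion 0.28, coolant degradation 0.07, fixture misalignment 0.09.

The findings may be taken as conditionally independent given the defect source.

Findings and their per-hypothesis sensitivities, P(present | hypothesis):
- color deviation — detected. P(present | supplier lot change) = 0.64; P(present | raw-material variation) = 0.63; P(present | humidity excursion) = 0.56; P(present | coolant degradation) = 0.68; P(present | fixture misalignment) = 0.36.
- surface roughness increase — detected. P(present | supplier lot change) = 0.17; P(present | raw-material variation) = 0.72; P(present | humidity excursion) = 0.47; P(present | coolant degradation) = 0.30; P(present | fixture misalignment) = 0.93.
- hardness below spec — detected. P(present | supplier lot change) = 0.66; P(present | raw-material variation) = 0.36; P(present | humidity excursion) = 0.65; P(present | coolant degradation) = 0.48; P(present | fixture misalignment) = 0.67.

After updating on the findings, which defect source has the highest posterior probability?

humidity excursion

By Bayes' rule with conditional independence, the unnormalized weight for each hypothesis is prior × ∏ likelihoods:
  supplier lot change: 0.43 × 0.64 × 0.17 × 0.66 = 0.030877
  raw-material variation: 0.13 × 0.63 × 0.72 × 0.36 = 0.021228
  humidity excursion: 0.28 × 0.56 × 0.47 × 0.65 = 0.047902
  coolant degradation: 0.07 × 0.68 × 0.30 × 0.48 = 0.0068544
  fixture misalignment: 0.09 × 0.36 × 0.93 × 0.67 = 0.020188
Normalizing constant Z = 0.030877 + 0.021228 + 0.047902 + 0.0068544 + 0.020188 = 0.12705.
P(supplier lot change | evidence) ≈ 0.030877 / 0.12705 ≈ 0.243
P(raw-material variation | evidence) ≈ 0.021228 / 0.12705 ≈ 0.167
P(humidity excursion | evidence) ≈ 0.047902 / 0.12705 ≈ 0.377
P(coolant degradation | evidence) ≈ 0.0068544 / 0.12705 ≈ 0.054
P(fixture misalignment | evidence) ≈ 0.020188 / 0.12705 ≈ 0.159
The largest is 0.377, so humidity excursion is most probable.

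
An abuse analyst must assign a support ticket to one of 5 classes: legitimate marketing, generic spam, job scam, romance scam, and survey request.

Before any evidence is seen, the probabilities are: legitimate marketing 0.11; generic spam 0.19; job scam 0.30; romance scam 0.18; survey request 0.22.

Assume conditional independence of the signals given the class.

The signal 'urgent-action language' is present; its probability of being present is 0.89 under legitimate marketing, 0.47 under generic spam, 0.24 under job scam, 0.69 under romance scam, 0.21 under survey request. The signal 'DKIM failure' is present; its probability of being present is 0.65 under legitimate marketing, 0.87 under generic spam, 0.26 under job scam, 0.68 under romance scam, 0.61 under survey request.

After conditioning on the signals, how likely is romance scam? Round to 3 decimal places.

By Bayes' rule with conditional independence, the unnormalized weight for each hypothesis is prior × ∏ likelihoods:
  legitimate marketing: 0.11 × 0.89 × 0.65 = 0.063635
  generic spam: 0.19 × 0.47 × 0.87 = 0.077691
  job scam: 0.30 × 0.24 × 0.26 = 0.01872
  romance scam: 0.18 × 0.69 × 0.68 = 0.084456
  survey request: 0.22 × 0.21 × 0.61 = 0.028182
The unnormalized weights sum to 0.27268.
P(romance scam | evidence) = 0.084456 / 0.27268 ≈ 0.310.

0.310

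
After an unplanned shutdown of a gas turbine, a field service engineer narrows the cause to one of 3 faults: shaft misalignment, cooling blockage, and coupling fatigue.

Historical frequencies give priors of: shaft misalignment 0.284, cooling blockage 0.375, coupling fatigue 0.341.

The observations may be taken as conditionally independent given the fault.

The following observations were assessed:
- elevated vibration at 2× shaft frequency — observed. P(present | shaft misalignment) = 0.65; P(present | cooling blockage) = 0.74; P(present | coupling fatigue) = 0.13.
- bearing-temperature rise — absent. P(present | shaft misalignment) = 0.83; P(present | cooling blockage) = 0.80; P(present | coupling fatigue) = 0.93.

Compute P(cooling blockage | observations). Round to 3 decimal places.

Multiply each prior by the joint likelihood of the evidence pattern (using 1 − P(present | H) for each absent observation):
  shaft misalignment: 0.284 × 0.65 × (1 − 0.83) = 0.031382
  cooling blockage: 0.375 × 0.74 × (1 − 0.80) = 0.0555
  coupling fatigue: 0.341 × 0.13 × (1 − 0.93) = 0.0031031
The unnormalized weights sum to 0.089985.
P(cooling blockage | evidence) = 0.0555 / 0.089985 ≈ 0.617.

0.617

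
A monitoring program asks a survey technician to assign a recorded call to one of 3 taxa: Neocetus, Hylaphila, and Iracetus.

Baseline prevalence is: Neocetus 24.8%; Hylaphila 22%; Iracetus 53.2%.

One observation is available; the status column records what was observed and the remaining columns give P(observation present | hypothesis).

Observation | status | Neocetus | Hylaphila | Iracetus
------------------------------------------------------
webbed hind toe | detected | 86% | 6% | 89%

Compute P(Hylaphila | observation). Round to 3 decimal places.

0.019

Multiply each prior by the likelihood of the observation:
  Neocetus: 0.248 × 0.86 = 0.21328
  Hylaphila: 0.220 × 0.06 = 0.0132
  Iracetus: 0.532 × 0.89 = 0.47348
Normalizing constant Z = 0.21328 + 0.0132 + 0.47348 = 0.69996.
P(Hylaphila | evidence) = 0.0132 / 0.69996 ≈ 0.019.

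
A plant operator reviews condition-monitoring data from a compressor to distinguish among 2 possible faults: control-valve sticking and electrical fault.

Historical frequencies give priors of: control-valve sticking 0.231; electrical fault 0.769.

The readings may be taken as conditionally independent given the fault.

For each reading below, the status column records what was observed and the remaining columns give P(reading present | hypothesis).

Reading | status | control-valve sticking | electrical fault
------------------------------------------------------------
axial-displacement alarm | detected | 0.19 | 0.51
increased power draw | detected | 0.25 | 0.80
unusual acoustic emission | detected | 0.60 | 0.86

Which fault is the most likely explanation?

electrical fault

For each hypothesis, the unnormalized posterior weight is prior × product of the reading likelihoods:
  control-valve sticking: 0.231 × 0.19 × 0.25 × 0.60 = 0.0065835
  electrical fault: 0.769 × 0.51 × 0.80 × 0.86 = 0.26983
The unnormalized weights sum to 0.27641.
P(control-valve sticking | evidence) ≈ 0.0065835 / 0.27641 ≈ 0.024
P(electrical fault | evidence) ≈ 0.26983 / 0.27641 ≈ 0.976
The largest is 0.976, so electrical fault is most probable.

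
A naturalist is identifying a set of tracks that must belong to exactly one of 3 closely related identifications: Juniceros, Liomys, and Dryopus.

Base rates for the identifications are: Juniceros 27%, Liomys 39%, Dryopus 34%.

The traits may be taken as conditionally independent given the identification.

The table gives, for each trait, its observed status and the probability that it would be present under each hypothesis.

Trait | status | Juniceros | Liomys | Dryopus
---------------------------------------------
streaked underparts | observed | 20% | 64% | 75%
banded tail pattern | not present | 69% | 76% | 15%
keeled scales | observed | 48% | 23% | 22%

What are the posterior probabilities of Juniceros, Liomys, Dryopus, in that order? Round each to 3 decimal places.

0.116, 0.198, 0.686

For each hypothesis, the unnormalized posterior weight is prior × product of the trait likelihoods (using 1 − P(present | H) for each absent trait):
  Juniceros: 0.27 × 0.20 × (1 − 0.69) × 0.48 = 0.0080352
  Liomys: 0.39 × 0.64 × (1 − 0.76) × 0.23 = 0.013778
  Dryopus: 0.34 × 0.75 × (1 − 0.15) × 0.22 = 0.047685
Marginal likelihood of the evidence = 0.069498.
P(Juniceros | evidence) = 0.0080352 / 0.069498 ≈ 0.116
P(Liomys | evidence) = 0.013778 / 0.069498 ≈ 0.198
P(Dryopus | evidence) = 0.047685 / 0.069498 ≈ 0.686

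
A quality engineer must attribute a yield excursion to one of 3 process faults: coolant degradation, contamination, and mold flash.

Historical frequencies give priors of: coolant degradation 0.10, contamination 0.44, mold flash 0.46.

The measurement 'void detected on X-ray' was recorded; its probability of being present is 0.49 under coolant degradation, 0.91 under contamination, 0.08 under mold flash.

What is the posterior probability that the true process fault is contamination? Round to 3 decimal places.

0.824

Multiply each prior by the likelihood of the measurement:
  coolant degradation: 0.10 × 0.49 = 0.049
  contamination: 0.44 × 0.91 = 0.4004
  mold flash: 0.46 × 0.08 = 0.0368
Marginal likelihood of the evidence = 0.4862.
P(contamination | evidence) = 0.4004 / 0.4862 ≈ 0.824.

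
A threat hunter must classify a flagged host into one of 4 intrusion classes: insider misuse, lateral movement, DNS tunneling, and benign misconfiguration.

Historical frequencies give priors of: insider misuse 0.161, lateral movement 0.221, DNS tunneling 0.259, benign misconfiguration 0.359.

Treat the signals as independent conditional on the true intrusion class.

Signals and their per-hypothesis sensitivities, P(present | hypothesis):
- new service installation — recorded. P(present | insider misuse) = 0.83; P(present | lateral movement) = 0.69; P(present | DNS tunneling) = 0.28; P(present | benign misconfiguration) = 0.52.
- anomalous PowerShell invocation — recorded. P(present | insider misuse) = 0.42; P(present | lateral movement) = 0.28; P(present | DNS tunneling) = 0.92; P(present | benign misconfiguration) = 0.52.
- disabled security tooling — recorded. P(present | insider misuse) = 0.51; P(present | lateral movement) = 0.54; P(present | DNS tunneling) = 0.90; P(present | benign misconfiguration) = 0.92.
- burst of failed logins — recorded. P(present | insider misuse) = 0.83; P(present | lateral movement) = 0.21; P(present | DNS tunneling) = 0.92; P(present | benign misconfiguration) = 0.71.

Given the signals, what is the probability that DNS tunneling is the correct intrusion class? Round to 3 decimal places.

For each hypothesis, the unnormalized posterior weight is prior × product of the signal likelihoods:
  insider misuse: 0.161 × 0.83 × 0.42 × 0.51 × 0.83 = 0.023758
  lateral movement: 0.221 × 0.69 × 0.28 × 0.54 × 0.21 = 0.0048419
  DNS tunneling: 0.259 × 0.28 × 0.92 × 0.90 × 0.92 = 0.055243
  benign misconfiguration: 0.359 × 0.52 × 0.52 × 0.92 × 0.71 = 0.063408
Marginal likelihood of the evidence = 0.14725.
P(DNS tunneling | evidence) = 0.055243 / 0.14725 ≈ 0.375.

0.375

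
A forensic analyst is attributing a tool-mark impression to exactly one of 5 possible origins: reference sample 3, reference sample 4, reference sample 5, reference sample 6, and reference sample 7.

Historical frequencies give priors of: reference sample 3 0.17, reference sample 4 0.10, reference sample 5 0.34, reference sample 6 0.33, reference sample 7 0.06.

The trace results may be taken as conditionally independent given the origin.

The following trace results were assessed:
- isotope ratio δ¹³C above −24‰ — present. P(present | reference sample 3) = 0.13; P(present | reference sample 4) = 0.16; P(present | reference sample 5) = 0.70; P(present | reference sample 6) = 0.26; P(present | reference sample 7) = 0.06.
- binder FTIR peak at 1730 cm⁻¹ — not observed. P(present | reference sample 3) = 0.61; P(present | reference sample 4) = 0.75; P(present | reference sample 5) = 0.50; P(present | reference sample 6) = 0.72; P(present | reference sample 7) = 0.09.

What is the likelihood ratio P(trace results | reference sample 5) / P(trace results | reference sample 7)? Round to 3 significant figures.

6.41

Take the product of per-trace result likelihoods under each hypothesis (using 1 − P(present | H) for each absent trace result), then divide.
  reference sample 5: 0.70 × (1 − 0.50) = 0.35
  reference sample 7: 0.06 × (1 − 0.09) = 0.0546
Bayes factor = 0.35 / 0.0546 ≈ 6.41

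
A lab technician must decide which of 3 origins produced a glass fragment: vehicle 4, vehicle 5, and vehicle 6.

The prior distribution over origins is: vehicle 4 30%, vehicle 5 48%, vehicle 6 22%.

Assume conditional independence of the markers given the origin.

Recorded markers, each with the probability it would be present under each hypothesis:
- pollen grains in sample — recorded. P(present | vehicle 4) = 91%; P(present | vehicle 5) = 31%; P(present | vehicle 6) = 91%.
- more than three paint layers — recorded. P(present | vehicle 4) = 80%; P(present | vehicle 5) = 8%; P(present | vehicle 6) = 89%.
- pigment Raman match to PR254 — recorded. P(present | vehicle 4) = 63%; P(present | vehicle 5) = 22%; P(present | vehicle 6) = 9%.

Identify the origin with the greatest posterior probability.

By Bayes' rule with conditional independence, the unnormalized weight for each hypothesis is prior × ∏ likelihoods:
  vehicle 4: 0.30 × 0.91 × 0.80 × 0.63 = 0.13759
  vehicle 5: 0.48 × 0.31 × 0.08 × 0.22 = 0.0026189
  vehicle 6: 0.22 × 0.91 × 0.89 × 0.09 = 0.016036
Normalizing constant Z = 0.13759 + 0.0026189 + 0.016036 = 0.15625.
P(vehicle 4 | evidence) ≈ 0.13759 / 0.15625 ≈ 0.881
P(vehicle 5 | evidence) ≈ 0.0026189 / 0.15625 ≈ 0.017
P(vehicle 6 | evidence) ≈ 0.016036 / 0.15625 ≈ 0.103
The largest is 0.881, so vehicle 4 is most probable.

vehicle 4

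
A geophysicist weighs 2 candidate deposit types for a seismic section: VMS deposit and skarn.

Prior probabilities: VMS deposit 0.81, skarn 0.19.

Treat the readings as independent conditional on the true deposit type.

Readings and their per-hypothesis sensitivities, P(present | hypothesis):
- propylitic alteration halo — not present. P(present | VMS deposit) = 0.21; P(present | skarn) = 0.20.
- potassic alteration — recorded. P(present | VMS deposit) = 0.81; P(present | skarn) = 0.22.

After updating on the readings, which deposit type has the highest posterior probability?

VMS deposit

By Bayes' rule with conditional independence, the unnormalized weight for each hypothesis is prior × ∏ likelihoods (using 1 − P(present | H) for each absent reading):
  VMS deposit: 0.81 × (1 − 0.21) × 0.81 = 0.51832
  skarn: 0.19 × (1 − 0.20) × 0.22 = 0.03344
Normalizing constant Z = 0.51832 + 0.03344 = 0.55176.
P(VMS deposit | evidence) ≈ 0.51832 / 0.55176 ≈ 0.939
P(skarn | evidence) ≈ 0.03344 / 0.55176 ≈ 0.061
The largest is 0.939, so VMS deposit is most probable.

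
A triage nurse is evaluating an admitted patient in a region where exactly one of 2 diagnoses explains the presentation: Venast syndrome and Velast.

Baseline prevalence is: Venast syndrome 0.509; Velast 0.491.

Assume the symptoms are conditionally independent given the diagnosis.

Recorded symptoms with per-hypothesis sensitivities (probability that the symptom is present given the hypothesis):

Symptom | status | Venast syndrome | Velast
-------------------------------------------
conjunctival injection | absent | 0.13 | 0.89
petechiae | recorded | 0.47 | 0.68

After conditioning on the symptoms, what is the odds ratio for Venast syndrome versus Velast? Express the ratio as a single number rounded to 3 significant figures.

The normalizing constant cancels in an odds ratio, so compute prior × likelihood for the two hypotheses only (using 1 − P(present | H) for each absent symptom):
  Venast syndrome: 0.509 × (1 − 0.13) × 0.47 = 0.20813
  Velast: 0.491 × (1 − 0.89) × 0.68 = 0.036727
Posterior odds = 0.20813 / 0.036727 ≈ 5.67.

5.67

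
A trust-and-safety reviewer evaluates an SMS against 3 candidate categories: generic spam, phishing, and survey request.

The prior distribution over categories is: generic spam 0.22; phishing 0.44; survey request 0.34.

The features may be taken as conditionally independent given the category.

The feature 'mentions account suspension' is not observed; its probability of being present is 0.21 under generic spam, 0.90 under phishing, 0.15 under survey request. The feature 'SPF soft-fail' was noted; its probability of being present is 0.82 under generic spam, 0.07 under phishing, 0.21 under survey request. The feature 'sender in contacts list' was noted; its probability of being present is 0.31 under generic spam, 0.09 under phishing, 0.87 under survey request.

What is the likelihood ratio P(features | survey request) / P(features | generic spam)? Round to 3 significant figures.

0.773

Joint likelihood of the feature pattern under each hypothesis (using 1 − P(present | H) for each absent feature):
  survey request: (1 − 0.15) × 0.21 × 0.87 = 0.15529
  generic spam: (1 − 0.21) × 0.82 × 0.31 = 0.20082
Bayes factor = 0.15529 / 0.20082 ≈ 0.773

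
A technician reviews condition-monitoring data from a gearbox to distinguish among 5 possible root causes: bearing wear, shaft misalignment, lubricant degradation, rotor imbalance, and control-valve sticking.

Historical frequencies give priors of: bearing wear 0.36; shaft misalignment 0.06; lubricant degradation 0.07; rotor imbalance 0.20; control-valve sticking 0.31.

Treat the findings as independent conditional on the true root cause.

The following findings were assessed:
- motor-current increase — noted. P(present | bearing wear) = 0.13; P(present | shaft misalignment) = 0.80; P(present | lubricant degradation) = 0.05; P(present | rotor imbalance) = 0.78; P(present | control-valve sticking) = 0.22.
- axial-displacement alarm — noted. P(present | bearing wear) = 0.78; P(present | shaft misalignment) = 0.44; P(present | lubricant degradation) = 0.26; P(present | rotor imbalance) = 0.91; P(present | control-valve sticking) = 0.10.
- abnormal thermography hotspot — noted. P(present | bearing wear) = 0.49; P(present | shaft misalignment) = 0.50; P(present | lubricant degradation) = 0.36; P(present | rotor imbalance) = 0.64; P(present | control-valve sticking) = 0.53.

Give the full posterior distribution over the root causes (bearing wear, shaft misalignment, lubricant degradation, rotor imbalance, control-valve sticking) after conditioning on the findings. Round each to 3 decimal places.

0.145, 0.086, 0.003, 0.737, 0.029

For each hypothesis, the unnormalized posterior weight is prior × product of the finding likelihoods:
  bearing wear: 0.36 × 0.13 × 0.78 × 0.49 = 0.017887
  shaft misalignment: 0.06 × 0.80 × 0.44 × 0.50 = 0.01056
  lubricant degradation: 0.07 × 0.05 × 0.26 × 0.36 = 0.0003276
  rotor imbalance: 0.20 × 0.78 × 0.91 × 0.64 = 0.090854
  control-valve sticking: 0.31 × 0.22 × 0.10 × 0.53 = 0.0036146
Marginal likelihood of the evidence = 0.12324.
P(bearing wear | evidence) = 0.017887 / 0.12324 ≈ 0.145
P(shaft misalignment | evidence) = 0.01056 / 0.12324 ≈ 0.086
P(lubricant degradation | evidence) = 0.0003276 / 0.12324 ≈ 0.003
P(rotor imbalance | evidence) = 0.090854 / 0.12324 ≈ 0.737
P(control-valve sticking | evidence) = 0.0036146 / 0.12324 ≈ 0.029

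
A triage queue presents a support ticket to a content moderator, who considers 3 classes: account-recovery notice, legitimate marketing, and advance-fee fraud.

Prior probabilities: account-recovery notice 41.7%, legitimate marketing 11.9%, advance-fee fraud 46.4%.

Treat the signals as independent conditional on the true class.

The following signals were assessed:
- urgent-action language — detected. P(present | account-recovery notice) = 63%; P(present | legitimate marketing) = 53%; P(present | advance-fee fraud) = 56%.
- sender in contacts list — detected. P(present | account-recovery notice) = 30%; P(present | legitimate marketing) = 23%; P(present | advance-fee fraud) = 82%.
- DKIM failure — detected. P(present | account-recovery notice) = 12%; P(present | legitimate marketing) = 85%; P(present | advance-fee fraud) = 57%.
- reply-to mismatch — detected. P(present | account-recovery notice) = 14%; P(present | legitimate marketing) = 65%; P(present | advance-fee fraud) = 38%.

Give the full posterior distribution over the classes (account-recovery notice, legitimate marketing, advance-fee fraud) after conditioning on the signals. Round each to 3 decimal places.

0.024, 0.144, 0.832

For each hypothesis, the unnormalized posterior weight is prior × product of the signal likelihoods:
  account-recovery notice: 0.417 × 0.63 × 0.30 × 0.12 × 0.14 = 0.0013241
  legitimate marketing: 0.119 × 0.53 × 0.23 × 0.85 × 0.65 = 0.0080146
  advance-fee fraud: 0.464 × 0.56 × 0.82 × 0.57 × 0.38 = 0.046151
Marginal likelihood of the evidence = 0.055489.
P(account-recovery notice | evidence) = 0.0013241 / 0.055489 ≈ 0.024
P(legitimate marketing | evidence) = 0.0080146 / 0.055489 ≈ 0.144
P(advance-fee fraud | evidence) = 0.046151 / 0.055489 ≈ 0.832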